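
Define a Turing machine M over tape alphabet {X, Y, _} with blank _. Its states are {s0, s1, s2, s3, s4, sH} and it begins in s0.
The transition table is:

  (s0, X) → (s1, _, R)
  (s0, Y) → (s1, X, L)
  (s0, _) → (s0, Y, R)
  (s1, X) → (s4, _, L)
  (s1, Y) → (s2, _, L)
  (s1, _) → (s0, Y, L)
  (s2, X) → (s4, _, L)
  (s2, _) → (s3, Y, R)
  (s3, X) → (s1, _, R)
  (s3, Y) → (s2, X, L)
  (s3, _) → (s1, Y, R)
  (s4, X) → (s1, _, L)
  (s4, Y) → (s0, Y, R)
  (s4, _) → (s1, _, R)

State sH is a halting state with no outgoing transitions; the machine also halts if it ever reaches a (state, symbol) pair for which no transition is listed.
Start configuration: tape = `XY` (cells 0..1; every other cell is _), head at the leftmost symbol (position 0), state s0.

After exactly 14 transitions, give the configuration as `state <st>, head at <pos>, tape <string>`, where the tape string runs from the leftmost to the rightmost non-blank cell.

state s2, head at 0, tape YY_X

state=s0 head=0 tape=_[X]Y_   (s0,X)→(s1,_,R)
state=s1 head=1 tape=__[Y]_   (s1,Y)→(s2,_,L)
state=s2 head=0 tape=_[_]__   (s2,_)→(s3,Y,R)
state=s3 head=1 tape=_Y[_]_   (s3,_)→(s1,Y,R)
state=s1 head=2 tape=_YY[_]   (s1,_)→(s0,Y,L)
state=s0 head=1 tape=_Y[Y]Y   (s0,Y)→(s1,X,L)
state=s1 head=0 tape=_[Y]XY   (s1,Y)→(s2,_,L)
state=s2 head=-1 tape=[_]_XY   (s2,_)→(s3,Y,R)
state=s3 head=0 tape=Y[_]XY   (s3,_)→(s1,Y,R)
state=s1 head=1 tape=YY[X]Y   (s1,X)→(s4,_,L)
state=s4 head=0 tape=Y[Y]_Y   (s4,Y)→(s0,Y,R)
state=s0 head=1 tape=YY[_]Y   (s0,_)→(s0,Y,R)
state=s0 head=2 tape=YYY[Y]   (s0,Y)→(s1,X,L)
state=s1 head=1 tape=YY[Y]X   (s1,Y)→(s2,_,L)
state=s2 head=0 tape=Y[Y]_X
After 14 steps: state s2, head at 0, tape YY_X.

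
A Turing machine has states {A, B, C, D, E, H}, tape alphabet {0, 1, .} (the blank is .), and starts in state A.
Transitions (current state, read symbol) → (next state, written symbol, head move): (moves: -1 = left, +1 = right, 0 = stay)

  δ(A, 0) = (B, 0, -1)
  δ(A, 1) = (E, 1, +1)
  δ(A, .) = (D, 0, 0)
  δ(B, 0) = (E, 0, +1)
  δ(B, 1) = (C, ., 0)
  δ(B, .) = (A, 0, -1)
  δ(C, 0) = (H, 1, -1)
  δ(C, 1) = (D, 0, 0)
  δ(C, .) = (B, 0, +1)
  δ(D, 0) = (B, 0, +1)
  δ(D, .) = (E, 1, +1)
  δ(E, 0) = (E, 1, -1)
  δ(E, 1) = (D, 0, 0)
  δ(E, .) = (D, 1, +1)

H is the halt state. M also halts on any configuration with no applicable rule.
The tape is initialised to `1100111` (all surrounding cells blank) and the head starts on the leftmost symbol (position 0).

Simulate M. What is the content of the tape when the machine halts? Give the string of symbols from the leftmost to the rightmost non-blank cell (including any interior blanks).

111111110

A | .[1]100111.   read 1 → write 1, move +1, go to E
E | .1[1]00111.   read 1 → write 0, move 0, go to D
D | .1[0]00111.   read 0 → write 0, move +1, go to B
B | .10[0]0111.   read 0 → write 0, move +1, go to E
E | .100[0]111.   read 0 → write 1, move -1, go to E
E | .10[0]1111.   read 0 → write 1, move -1, go to E
E | .1[0]11111.   read 0 → write 1, move -1, go to E
E | .[1]111111.   read 1 → write 0, move 0, go to D
D | .[0]111111.   read 0 → write 0, move +1, go to B
B | .0[1]11111.   read 1 → write ., move 0, go to C
C | .0[.]11111.   read . → write 0, move +1, go to B
B | .00[1]1111.   read 1 → write ., move 0, go to C
C | .00[.]1111.   read . → write 0, move +1, go to B
B | .000[1]111.   read 1 → write ., move 0, go to C
C | .000[.]111.   read . → write 0, move +1, go to B
B | .0000[1]11.   read 1 → write ., move 0, go to C
C | .0000[.]11.   read . → write 0, move +1, go to B
B | .00000[1]1.   read 1 → write ., move 0, go to C
C | .00000[.]1.   read . → write 0, move +1, go to B
B | .000000[1].   read 1 → write ., move 0, go to C
C | .000000[.].   read . → write 0, move +1, go to B
B | .0000000[.]   read . → write 0, move -1, go to A
A | .000000[0]0   read 0 → write 0, move -1, go to B
B | .00000[0]00   read 0 → write 0, move +1, go to E
E | .000000[0]0   read 0 → write 1, move -1, go to E
E | .00000[0]10   read 0 → write 1, move -1, go to E
E | .0000[0]110   read 0 → write 1, move -1, go to E
E | .000[0]1110   read 0 → write 1, move -1, go to E
E | .00[0]11110   read 0 → write 1, move -1, go to E
E | .0[0]111110   read 0 → write 1, move -1, go to E
E | .[0]1111110   read 0 → write 1, move -1, go to E
E | [.]11111110   read . → write 1, move +1, go to D
D | 1[1]1111110
The non-blank tape span at halt is 111111110.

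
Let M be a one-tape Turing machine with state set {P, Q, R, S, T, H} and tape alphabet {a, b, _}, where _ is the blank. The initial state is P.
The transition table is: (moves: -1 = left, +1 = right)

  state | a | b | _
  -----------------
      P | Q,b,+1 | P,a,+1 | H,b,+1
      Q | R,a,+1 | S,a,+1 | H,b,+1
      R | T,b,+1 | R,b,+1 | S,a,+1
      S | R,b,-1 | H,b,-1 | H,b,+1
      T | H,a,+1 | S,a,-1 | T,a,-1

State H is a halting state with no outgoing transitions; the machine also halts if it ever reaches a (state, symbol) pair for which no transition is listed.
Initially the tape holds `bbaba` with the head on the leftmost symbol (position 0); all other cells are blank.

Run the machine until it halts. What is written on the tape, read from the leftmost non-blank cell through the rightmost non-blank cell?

state=P head=0 tape=[b]baba   (P,b)→(P,a,+1)
state=P head=1 tape=a[b]aba   (P,b)→(P,a,+1)
state=P head=2 tape=aa[a]ba   (P,a)→(Q,b,+1)
state=Q head=3 tape=aab[b]a   (Q,b)→(S,a,+1)
state=S head=4 tape=aaba[a]   (S,a)→(R,b,-1)
state=R head=3 tape=aab[a]b   (R,a)→(T,b,+1)
state=T head=4 tape=aabb[b]   (T,b)→(S,a,-1)
state=S head=3 tape=aab[b]a   (S,b)→(H,b,-1)
state=H head=2 tape=aa[b]ba
The non-blank tape span at halt is aabba.

aabba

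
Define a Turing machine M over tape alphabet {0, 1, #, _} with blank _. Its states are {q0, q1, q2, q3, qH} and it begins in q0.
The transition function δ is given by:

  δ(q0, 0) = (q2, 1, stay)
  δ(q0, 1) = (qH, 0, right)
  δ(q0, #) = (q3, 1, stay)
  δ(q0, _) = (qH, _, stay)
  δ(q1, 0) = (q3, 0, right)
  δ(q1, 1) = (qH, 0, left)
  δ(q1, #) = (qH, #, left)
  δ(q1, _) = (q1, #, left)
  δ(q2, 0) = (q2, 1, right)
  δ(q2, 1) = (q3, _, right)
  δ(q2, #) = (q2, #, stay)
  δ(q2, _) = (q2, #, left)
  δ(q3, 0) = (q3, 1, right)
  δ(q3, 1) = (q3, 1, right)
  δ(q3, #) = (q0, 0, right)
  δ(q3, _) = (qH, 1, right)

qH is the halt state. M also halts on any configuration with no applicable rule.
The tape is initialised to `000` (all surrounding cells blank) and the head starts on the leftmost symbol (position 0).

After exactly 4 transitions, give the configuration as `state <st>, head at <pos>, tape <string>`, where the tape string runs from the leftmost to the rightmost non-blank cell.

q0 | [0]00_   read 0 → write 1, move stay, go to q2
q2 | [1]00_   read 1 → write _, move right, go to q3
q3 | _[0]0_   read 0 → write 1, move right, go to q3
q3 | _1[0]_   read 0 → write 1, move right, go to q3
q3 | _11[_]
After 4 steps: state q3, head at 3, tape 11.

state q3, head at 3, tape 11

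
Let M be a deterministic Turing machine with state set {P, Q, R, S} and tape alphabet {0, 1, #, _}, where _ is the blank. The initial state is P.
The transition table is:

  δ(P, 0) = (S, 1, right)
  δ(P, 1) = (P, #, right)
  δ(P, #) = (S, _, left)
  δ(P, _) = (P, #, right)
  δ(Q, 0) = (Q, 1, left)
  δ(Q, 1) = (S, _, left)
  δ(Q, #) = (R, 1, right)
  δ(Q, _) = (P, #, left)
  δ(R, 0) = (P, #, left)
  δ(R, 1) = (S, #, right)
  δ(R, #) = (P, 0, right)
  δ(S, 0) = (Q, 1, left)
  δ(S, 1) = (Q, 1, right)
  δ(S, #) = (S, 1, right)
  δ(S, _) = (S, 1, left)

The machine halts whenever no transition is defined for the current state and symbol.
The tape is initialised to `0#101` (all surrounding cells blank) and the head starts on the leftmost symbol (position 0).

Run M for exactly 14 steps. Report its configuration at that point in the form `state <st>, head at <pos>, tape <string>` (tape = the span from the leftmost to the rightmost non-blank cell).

state Q, head at 2, tape 11_11

state=P head=0 tape=[0]#101   (P,0)→(S,1,right)
state=S head=1 tape=1[#]101   (S,#)→(S,1,right)
state=S head=2 tape=11[1]01   (S,1)→(Q,1,right)
state=Q head=3 tape=111[0]1   (Q,0)→(Q,1,left)
state=Q head=2 tape=11[1]11   (Q,1)→(S,_,left)
state=S head=1 tape=1[1]_11   (S,1)→(Q,1,right)
state=Q head=2 tape=11[_]11   (Q,_)→(P,#,left)
state=P head=1 tape=1[1]#11   (P,1)→(P,#,right)
state=P head=2 tape=1#[#]11   (P,#)→(S,_,left)
state=S head=1 tape=1[#]_11   (S,#)→(S,1,right)
state=S head=2 tape=11[_]11   (S,_)→(S,1,left)
state=S head=1 tape=1[1]111   (S,1)→(Q,1,right)
state=Q head=2 tape=11[1]11   (Q,1)→(S,_,left)
state=S head=1 tape=1[1]_11   (S,1)→(Q,1,right)
state=Q head=2 tape=11[_]11
After 14 steps: state Q, head at 2, tape 11_11.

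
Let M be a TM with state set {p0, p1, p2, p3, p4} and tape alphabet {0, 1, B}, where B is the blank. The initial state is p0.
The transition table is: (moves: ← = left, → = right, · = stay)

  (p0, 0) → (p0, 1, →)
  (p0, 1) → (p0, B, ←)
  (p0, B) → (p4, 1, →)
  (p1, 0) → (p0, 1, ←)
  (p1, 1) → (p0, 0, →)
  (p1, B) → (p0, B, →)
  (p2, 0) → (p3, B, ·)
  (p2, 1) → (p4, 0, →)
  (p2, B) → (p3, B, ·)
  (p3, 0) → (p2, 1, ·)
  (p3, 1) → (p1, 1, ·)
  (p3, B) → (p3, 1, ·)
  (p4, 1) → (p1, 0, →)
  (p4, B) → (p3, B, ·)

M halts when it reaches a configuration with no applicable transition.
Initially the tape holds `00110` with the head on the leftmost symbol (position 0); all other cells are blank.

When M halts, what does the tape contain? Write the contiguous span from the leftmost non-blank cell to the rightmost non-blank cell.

101110

p0 | B[0]0110   read 0 → write 1, move →, go to p0
p0 | B1[0]110   read 0 → write 1, move →, go to p0
p0 | B11[1]10   read 1 → write B, move ←, go to p0
p0 | B1[1]B10   read 1 → write B, move ←, go to p0
p0 | B[1]BB10   read 1 → write B, move ←, go to p0
p0 | [B]BBB10   read B → write 1, move →, go to p4
p4 | 1[B]BB10   read B → write B, move ·, go to p3
p3 | 1[B]BB10   read B → write 1, move ·, go to p3
p3 | 1[1]BB10   read 1 → write 1, move ·, go to p1
p1 | 1[1]BB10   read 1 → write 0, move →, go to p0
p0 | 10[B]B10   read B → write 1, move →, go to p4
p4 | 101[B]10   read B → write B, move ·, go to p3
p3 | 101[B]10   read B → write 1, move ·, go to p3
p3 | 101[1]10   read 1 → write 1, move ·, go to p1
p1 | 101[1]10   read 1 → write 0, move →, go to p0
p0 | 1010[1]0   read 1 → write B, move ←, go to p0
p0 | 101[0]B0   read 0 → write 1, move →, go to p0
p0 | 1011[B]0   read B → write 1, move →, go to p4
p4 | 10111[0]
The non-blank tape span at halt is 101110.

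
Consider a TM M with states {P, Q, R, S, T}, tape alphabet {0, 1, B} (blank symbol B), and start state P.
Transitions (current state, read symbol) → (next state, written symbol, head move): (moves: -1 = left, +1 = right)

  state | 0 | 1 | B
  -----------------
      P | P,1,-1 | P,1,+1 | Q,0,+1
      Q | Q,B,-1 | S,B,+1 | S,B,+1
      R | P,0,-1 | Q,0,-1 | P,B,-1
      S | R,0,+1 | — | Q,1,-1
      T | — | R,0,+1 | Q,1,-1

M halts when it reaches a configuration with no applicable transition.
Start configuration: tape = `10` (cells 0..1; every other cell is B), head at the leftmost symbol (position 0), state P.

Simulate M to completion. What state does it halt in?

state=P head=0 tape=[1]0BBB   (P,1)→(P,1,+1)
state=P head=1 tape=1[0]BBB   (P,0)→(P,1,-1)
state=P head=0 tape=[1]1BBB   (P,1)→(P,1,+1)
state=P head=1 tape=1[1]BBB   (P,1)→(P,1,+1)
state=P head=2 tape=11[B]BB   (P,B)→(Q,0,+1)
state=Q head=3 tape=110[B]B   (Q,B)→(S,B,+1)
state=S head=4 tape=110B[B]   (S,B)→(Q,1,-1)
state=Q head=3 tape=110[B]1   (Q,B)→(S,B,+1)
state=S head=4 tape=110B[1]
No transition is defined for (S, 1); M halts in state S.

S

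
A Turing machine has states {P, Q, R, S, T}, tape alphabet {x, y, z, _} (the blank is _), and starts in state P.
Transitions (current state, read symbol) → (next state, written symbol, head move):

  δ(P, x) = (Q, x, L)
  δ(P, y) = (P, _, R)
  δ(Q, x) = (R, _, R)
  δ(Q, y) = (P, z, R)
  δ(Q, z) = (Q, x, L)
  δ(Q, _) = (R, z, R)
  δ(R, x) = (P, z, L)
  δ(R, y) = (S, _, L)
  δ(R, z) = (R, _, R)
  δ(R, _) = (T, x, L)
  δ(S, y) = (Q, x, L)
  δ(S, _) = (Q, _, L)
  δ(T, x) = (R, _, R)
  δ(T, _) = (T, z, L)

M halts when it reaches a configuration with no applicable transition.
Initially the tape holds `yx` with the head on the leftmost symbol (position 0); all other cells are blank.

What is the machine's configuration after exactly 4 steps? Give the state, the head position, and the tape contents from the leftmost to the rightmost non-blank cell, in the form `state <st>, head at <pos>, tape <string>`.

P | [y]x   read y → write _, move R, go to P
P | _[x]   read x → write x, move L, go to Q
Q | [_]x   read _ → write z, move R, go to R
R | z[x]   read x → write z, move L, go to P
P | [z]z
After 4 steps: state P, head at 0, tape zz.

state P, head at 0, tape zz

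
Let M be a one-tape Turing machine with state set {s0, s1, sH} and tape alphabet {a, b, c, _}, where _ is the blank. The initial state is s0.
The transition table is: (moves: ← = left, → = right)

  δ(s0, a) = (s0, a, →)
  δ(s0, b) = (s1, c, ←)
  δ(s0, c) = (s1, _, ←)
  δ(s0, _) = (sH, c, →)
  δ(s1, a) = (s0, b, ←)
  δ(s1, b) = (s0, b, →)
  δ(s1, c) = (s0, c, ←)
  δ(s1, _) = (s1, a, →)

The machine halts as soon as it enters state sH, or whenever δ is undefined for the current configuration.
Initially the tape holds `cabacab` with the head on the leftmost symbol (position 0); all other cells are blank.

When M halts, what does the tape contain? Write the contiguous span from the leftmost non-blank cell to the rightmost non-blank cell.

cbccbacab

state=s0 head=0 tape=__[c]abacab   (s0,c)→(s1,_,←)
state=s1 head=-1 tape=_[_]_abacab   (s1,_)→(s1,a,→)
state=s1 head=0 tape=_a[_]abacab   (s1,_)→(s1,a,→)
state=s1 head=1 tape=_aa[a]bacab   (s1,a)→(s0,b,←)
state=s0 head=0 tape=_a[a]bbacab   (s0,a)→(s0,a,→)
state=s0 head=1 tape=_aa[b]bacab   (s0,b)→(s1,c,←)
state=s1 head=0 tape=_a[a]cbacab   (s1,a)→(s0,b,←)
state=s0 head=-1 tape=_[a]bcbacab   (s0,a)→(s0,a,→)
state=s0 head=0 tape=_a[b]cbacab   (s0,b)→(s1,c,←)
state=s1 head=-1 tape=_[a]ccbacab   (s1,a)→(s0,b,←)
state=s0 head=-2 tape=[_]bccbacab   (s0,_)→(sH,c,→)
state=sH head=-1 tape=c[b]ccbacab
The non-blank tape span at halt is cbccbacab.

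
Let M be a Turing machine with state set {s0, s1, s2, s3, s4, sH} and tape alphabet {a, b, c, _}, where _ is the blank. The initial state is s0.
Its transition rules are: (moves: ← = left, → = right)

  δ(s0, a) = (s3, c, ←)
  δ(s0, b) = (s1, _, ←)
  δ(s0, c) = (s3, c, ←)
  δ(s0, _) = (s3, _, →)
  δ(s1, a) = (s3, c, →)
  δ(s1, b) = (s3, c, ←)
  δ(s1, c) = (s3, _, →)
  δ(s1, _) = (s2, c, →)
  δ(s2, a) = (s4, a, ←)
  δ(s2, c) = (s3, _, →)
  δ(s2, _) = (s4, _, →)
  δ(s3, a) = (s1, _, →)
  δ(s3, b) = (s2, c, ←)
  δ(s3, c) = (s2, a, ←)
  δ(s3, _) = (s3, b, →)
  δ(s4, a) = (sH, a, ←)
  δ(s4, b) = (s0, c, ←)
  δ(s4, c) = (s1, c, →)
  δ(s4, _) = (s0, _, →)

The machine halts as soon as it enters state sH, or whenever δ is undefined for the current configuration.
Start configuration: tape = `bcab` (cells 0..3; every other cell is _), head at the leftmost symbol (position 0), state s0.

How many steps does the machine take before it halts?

10

state=s0 head=0 tape=_[b]cab   (s0,b)→(s1,_,←)
state=s1 head=-1 tape=[_]_cab   (s1,_)→(s2,c,→)
state=s2 head=0 tape=c[_]cab   (s2,_)→(s4,_,→)
state=s4 head=1 tape=c_[c]ab   (s4,c)→(s1,c,→)
state=s1 head=2 tape=c_c[a]b   (s1,a)→(s3,c,→)
state=s3 head=3 tape=c_cc[b]   (s3,b)→(s2,c,←)
state=s2 head=2 tape=c_c[c]c   (s2,c)→(s3,_,→)
state=s3 head=3 tape=c_c_[c]   (s3,c)→(s2,a,←)
state=s2 head=2 tape=c_c[_]a   (s2,_)→(s4,_,→)
state=s4 head=3 tape=c_c_[a]   (s4,a)→(sH,a,←)
state=sH head=2 tape=c_c[_]a
M halts after 10 transitions.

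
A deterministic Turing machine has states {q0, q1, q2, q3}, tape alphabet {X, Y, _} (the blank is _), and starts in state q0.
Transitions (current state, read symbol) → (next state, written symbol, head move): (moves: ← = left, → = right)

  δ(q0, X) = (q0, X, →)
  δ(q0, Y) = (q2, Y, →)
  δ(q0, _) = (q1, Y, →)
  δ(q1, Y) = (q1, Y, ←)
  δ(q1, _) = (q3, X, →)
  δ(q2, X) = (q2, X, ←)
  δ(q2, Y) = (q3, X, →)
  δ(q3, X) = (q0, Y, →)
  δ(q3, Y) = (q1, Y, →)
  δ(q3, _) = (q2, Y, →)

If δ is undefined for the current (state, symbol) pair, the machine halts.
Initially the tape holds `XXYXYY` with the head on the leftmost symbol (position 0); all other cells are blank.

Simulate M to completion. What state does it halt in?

state=q0 head=0 tape=[X]XYXYY__   (q0,X)→(q0,X,→)
state=q0 head=1 tape=X[X]YXYY__   (q0,X)→(q0,X,→)
state=q0 head=2 tape=XX[Y]XYY__   (q0,Y)→(q2,Y,→)
state=q2 head=3 tape=XXY[X]YY__   (q2,X)→(q2,X,←)
state=q2 head=2 tape=XX[Y]XYY__   (q2,Y)→(q3,X,→)
state=q3 head=3 tape=XXX[X]YY__   (q3,X)→(q0,Y,→)
state=q0 head=4 tape=XXXY[Y]Y__   (q0,Y)→(q2,Y,→)
state=q2 head=5 tape=XXXYY[Y]__   (q2,Y)→(q3,X,→)
state=q3 head=6 tape=XXXYYX[_]_   (q3,_)→(q2,Y,→)
state=q2 head=7 tape=XXXYYXY[_]
No transition is defined for (q2, _); M halts in state q2.

q2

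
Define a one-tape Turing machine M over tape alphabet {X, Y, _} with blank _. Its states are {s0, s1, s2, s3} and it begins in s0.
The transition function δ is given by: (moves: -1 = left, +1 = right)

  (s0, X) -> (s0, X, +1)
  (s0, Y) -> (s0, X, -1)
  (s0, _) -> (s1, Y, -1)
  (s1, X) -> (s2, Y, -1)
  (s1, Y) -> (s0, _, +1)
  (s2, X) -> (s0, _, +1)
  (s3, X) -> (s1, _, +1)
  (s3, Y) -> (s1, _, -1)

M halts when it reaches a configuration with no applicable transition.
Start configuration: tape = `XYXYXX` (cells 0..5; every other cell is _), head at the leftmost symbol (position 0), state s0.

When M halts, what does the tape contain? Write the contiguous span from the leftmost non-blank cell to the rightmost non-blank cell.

YXYXYXY

state=s0 head=0 tape=_[X]YXYXX_   (s0,X)→(s0,X,+1)
state=s0 head=1 tape=_X[Y]XYXX_   (s0,Y)→(s0,X,-1)
state=s0 head=0 tape=_[X]XXYXX_   (s0,X)→(s0,X,+1)
state=s0 head=1 tape=_X[X]XYXX_   (s0,X)→(s0,X,+1)
state=s0 head=2 tape=_XX[X]YXX_   (s0,X)→(s0,X,+1)
state=s0 head=3 tape=_XXX[Y]XX_   (s0,Y)→(s0,X,-1)
state=s0 head=2 tape=_XX[X]XXX_   (s0,X)→(s0,X,+1)
state=s0 head=3 tape=_XXX[X]XX_   (s0,X)→(s0,X,+1)
state=s0 head=4 tape=_XXXX[X]X_   (s0,X)→(s0,X,+1)
state=s0 head=5 tape=_XXXXX[X]_   (s0,X)→(s0,X,+1)
state=s0 head=6 tape=_XXXXXX[_]   (s0,_)→(s1,Y,-1)
state=s1 head=5 tape=_XXXXX[X]Y   (s1,X)→(s2,Y,-1)
state=s2 head=4 tape=_XXXX[X]YY   (s2,X)→(s0,_,+1)
state=s0 head=5 tape=_XXXX_[Y]Y   (s0,Y)→(s0,X,-1)
state=s0 head=4 tape=_XXXX[_]XY   (s0,_)→(s1,Y,-1)
state=s1 head=3 tape=_XXX[X]YXY   (s1,X)→(s2,Y,-1)
state=s2 head=2 tape=_XX[X]YYXY   (s2,X)→(s0,_,+1)
state=s0 head=3 tape=_XX_[Y]YXY   (s0,Y)→(s0,X,-1)
state=s0 head=2 tape=_XX[_]XYXY   (s0,_)→(s1,Y,-1)
state=s1 head=1 tape=_X[X]YXYXY   (s1,X)→(s2,Y,-1)
state=s2 head=0 tape=_[X]YYXYXY   (s2,X)→(s0,_,+1)
state=s0 head=1 tape=__[Y]YXYXY   (s0,Y)→(s0,X,-1)
state=s0 head=0 tape=_[_]XYXYXY   (s0,_)→(s1,Y,-1)
state=s1 head=-1 tape=[_]YXYXYXY
The non-blank tape span at halt is YXYXYXY.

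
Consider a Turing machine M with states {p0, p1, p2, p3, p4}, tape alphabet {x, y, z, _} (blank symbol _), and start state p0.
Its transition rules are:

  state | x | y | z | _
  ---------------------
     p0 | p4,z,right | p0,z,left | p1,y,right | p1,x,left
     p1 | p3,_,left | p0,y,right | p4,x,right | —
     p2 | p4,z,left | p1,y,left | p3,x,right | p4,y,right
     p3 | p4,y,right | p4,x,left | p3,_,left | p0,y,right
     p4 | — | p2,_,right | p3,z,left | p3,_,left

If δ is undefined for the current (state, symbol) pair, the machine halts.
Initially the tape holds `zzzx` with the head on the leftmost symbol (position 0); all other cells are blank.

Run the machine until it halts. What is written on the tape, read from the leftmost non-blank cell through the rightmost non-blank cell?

p0 | ___[z]zzx   read z → write y, move right, go to p1
p1 | ___y[z]zx   read z → write x, move right, go to p4
p4 | ___yx[z]x   read z → write z, move left, go to p3
p3 | ___y[x]zx   read x → write y, move right, go to p4
p4 | ___yy[z]x   read z → write z, move left, go to p3
p3 | ___y[y]zx   read y → write x, move left, go to p4
p4 | ___[y]xzx   read y → write _, move right, go to p2
p2 | ____[x]zx   read x → write z, move left, go to p4
p4 | ___[_]zzx   read _ → write _, move left, go to p3
p3 | __[_]_zzx   read _ → write y, move right, go to p0
p0 | __y[_]zzx   read _ → write x, move left, go to p1
p1 | __[y]xzzx   read y → write y, move right, go to p0
p0 | __y[x]zzx   read x → write z, move right, go to p4
p4 | __yz[z]zx   read z → write z, move left, go to p3
p3 | __y[z]zzx   read z → write _, move left, go to p3
p3 | __[y]_zzx   read y → write x, move left, go to p4
p4 | _[_]x_zzx   read _ → write _, move left, go to p3
p3 | [_]_x_zzx   read _ → write y, move right, go to p0
p0 | y[_]x_zzx   read _ → write x, move left, go to p1
p1 | [y]xx_zzx   read y → write y, move right, go to p0
p0 | y[x]x_zzx   read x → write z, move right, go to p4
p4 | yz[x]_zzx
The non-blank tape span at halt is yzx_zzx.

yzx_zzx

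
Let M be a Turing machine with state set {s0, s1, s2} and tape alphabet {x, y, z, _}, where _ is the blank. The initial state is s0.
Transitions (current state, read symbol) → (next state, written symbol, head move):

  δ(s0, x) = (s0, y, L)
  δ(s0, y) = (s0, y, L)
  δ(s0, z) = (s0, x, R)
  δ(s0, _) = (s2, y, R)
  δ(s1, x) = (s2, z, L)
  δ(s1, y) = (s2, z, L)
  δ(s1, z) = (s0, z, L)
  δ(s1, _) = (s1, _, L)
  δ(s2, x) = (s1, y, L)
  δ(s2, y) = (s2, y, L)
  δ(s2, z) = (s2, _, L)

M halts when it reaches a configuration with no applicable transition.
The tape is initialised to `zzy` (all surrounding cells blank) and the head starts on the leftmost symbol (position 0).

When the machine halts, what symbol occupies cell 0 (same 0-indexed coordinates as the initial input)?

y

s0 | __[z]zy   read z → write x, move R, go to s0
s0 | __x[z]y   read z → write x, move R, go to s0
s0 | __xx[y]   read y → write y, move L, go to s0
s0 | __x[x]y   read x → write y, move L, go to s0
s0 | __[x]yy   read x → write y, move L, go to s0
s0 | _[_]yyy   read _ → write y, move R, go to s2
s2 | _y[y]yy   read y → write y, move L, go to s2
s2 | _[y]yyy   read y → write y, move L, go to s2
s2 | [_]yyyy
Cell 0 holds y when M halts.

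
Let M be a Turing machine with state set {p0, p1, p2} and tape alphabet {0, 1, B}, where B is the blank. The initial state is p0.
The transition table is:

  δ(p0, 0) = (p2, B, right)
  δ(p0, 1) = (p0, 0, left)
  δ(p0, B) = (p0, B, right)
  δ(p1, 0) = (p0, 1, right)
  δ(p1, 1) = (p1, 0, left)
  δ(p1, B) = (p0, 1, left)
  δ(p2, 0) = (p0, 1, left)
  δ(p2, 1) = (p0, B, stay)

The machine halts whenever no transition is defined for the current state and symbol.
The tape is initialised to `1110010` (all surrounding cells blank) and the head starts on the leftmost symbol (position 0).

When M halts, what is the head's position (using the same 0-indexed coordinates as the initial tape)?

p0 | B[1]110010B   read 1 → write 0, move left, go to p0
p0 | [B]0110010B   read B → write B, move right, go to p0
p0 | B[0]110010B   read 0 → write B, move right, go to p2
p2 | BB[1]10010B   read 1 → write B, move stay, go to p0
p0 | BB[B]10010B   read B → write B, move right, go to p0
p0 | BBB[1]0010B   read 1 → write 0, move left, go to p0
p0 | BB[B]00010B   read B → write B, move right, go to p0
p0 | BBB[0]0010B   read 0 → write B, move right, go to p2
p2 | BBBB[0]010B   read 0 → write 1, move left, go to p0
p0 | BBB[B]1010B   read B → write B, move right, go to p0
p0 | BBBB[1]010B   read 1 → write 0, move left, go to p0
p0 | BBB[B]0010B   read B → write B, move right, go to p0
p0 | BBBB[0]010B   read 0 → write B, move right, go to p2
p2 | BBBBB[0]10B   read 0 → write 1, move left, go to p0
p0 | BBBB[B]110B   read B → write B, move right, go to p0
p0 | BBBBB[1]10B   read 1 → write 0, move left, go to p0
p0 | BBBB[B]010B   read B → write B, move right, go to p0
p0 | BBBBB[0]10B   read 0 → write B, move right, go to p2
p2 | BBBBBB[1]0B   read 1 → write B, move stay, go to p0
p0 | BBBBBB[B]0B   read B → write B, move right, go to p0
p0 | BBBBBBB[0]B   read 0 → write B, move right, go to p2
p2 | BBBBBBBB[B]
At halt the head is at cell 7.

7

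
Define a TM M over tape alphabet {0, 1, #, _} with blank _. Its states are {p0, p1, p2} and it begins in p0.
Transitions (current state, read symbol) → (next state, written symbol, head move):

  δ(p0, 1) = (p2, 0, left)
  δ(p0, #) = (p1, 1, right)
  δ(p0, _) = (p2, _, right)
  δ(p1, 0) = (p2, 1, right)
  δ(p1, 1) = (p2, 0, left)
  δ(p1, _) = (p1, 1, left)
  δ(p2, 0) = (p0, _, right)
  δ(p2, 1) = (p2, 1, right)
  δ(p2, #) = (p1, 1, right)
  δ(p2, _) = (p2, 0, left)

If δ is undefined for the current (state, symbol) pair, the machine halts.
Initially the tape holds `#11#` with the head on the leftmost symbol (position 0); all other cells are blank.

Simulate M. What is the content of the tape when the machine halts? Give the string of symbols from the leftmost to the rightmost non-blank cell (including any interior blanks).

p0 | [#]11#   read # → write 1, move right, go to p1
p1 | 1[1]1#   read 1 → write 0, move left, go to p2
p2 | [1]01#   read 1 → write 1, move right, go to p2
p2 | 1[0]1#   read 0 → write _, move right, go to p0
p0 | 1_[1]#   read 1 → write 0, move left, go to p2
p2 | 1[_]0#   read _ → write 0, move left, go to p2
p2 | [1]00#   read 1 → write 1, move right, go to p2
p2 | 1[0]0#   read 0 → write _, move right, go to p0
p0 | 1_[0]#
The non-blank tape span at halt is 1_0#.

1_0#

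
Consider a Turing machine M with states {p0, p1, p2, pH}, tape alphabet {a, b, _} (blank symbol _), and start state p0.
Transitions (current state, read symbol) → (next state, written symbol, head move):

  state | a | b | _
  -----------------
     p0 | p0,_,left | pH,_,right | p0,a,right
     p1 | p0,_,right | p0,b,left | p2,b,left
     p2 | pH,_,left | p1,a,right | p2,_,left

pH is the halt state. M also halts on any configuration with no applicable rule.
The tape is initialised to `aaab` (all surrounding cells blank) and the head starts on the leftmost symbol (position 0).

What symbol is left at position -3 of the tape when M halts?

p0 | ___[a]aab_   read a → write _, move left, go to p0
p0 | __[_]_aab_   read _ → write a, move right, go to p0
p0 | __a[_]aab_   read _ → write a, move right, go to p0
p0 | __aa[a]ab_   read a → write _, move left, go to p0
p0 | __a[a]_ab_   read a → write _, move left, go to p0
p0 | __[a]__ab_   read a → write _, move left, go to p0
p0 | _[_]___ab_   read _ → write a, move right, go to p0
p0 | _a[_]__ab_   read _ → write a, move right, go to p0
p0 | _aa[_]_ab_   read _ → write a, move right, go to p0
p0 | _aaa[_]ab_   read _ → write a, move right, go to p0
p0 | _aaaa[a]b_   read a → write _, move left, go to p0
p0 | _aaa[a]_b_   read a → write _, move left, go to p0
p0 | _aa[a]__b_   read a → write _, move left, go to p0
p0 | _a[a]___b_   read a → write _, move left, go to p0
p0 | _[a]____b_   read a → write _, move left, go to p0
p0 | [_]_____b_   read _ → write a, move right, go to p0
p0 | a[_]____b_   read _ → write a, move right, go to p0
p0 | aa[_]___b_   read _ → write a, move right, go to p0
p0 | aaa[_]__b_   read _ → write a, move right, go to p0
p0 | aaaa[_]_b_   read _ → write a, move right, go to p0
p0 | aaaaa[_]b_   read _ → write a, move right, go to p0
p0 | aaaaaa[b]_   read b → write _, move right, go to pH
pH | aaaaaa_[_]
Cell -3 holds a when M halts.

a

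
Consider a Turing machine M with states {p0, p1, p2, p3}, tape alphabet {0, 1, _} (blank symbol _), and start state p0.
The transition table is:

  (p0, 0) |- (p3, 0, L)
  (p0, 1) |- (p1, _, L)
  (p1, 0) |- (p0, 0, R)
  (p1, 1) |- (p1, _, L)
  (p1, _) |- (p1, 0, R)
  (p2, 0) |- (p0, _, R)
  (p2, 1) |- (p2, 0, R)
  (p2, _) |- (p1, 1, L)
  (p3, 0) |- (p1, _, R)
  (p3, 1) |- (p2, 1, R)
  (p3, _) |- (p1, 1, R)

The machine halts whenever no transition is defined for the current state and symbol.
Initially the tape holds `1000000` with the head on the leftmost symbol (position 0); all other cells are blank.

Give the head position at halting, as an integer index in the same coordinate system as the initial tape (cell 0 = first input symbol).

state=p0 head=0 tape=_[1]000000_   (p0,1)→(p1,_,L)
state=p1 head=-1 tape=[_]_000000_   (p1,_)→(p1,0,R)
state=p1 head=0 tape=0[_]000000_   (p1,_)→(p1,0,R)
state=p1 head=1 tape=00[0]00000_   (p1,0)→(p0,0,R)
state=p0 head=2 tape=000[0]0000_   (p0,0)→(p3,0,L)
state=p3 head=1 tape=00[0]00000_   (p3,0)→(p1,_,R)
state=p1 head=2 tape=00_[0]0000_   (p1,0)→(p0,0,R)
state=p0 head=3 tape=00_0[0]000_   (p0,0)→(p3,0,L)
state=p3 head=2 tape=00_[0]0000_   (p3,0)→(p1,_,R)
state=p1 head=3 tape=00__[0]000_   (p1,0)→(p0,0,R)
state=p0 head=4 tape=00__0[0]00_   (p0,0)→(p3,0,L)
state=p3 head=3 tape=00__[0]000_   (p3,0)→(p1,_,R)
state=p1 head=4 tape=00___[0]00_   (p1,0)→(p0,0,R)
state=p0 head=5 tape=00___0[0]0_   (p0,0)→(p3,0,L)
state=p3 head=4 tape=00___[0]00_   (p3,0)→(p1,_,R)
state=p1 head=5 tape=00____[0]0_   (p1,0)→(p0,0,R)
state=p0 head=6 tape=00____0[0]_   (p0,0)→(p3,0,L)
state=p3 head=5 tape=00____[0]0_   (p3,0)→(p1,_,R)
state=p1 head=6 tape=00_____[0]_   (p1,0)→(p0,0,R)
state=p0 head=7 tape=00_____0[_]
At halt the head is at cell 7.

7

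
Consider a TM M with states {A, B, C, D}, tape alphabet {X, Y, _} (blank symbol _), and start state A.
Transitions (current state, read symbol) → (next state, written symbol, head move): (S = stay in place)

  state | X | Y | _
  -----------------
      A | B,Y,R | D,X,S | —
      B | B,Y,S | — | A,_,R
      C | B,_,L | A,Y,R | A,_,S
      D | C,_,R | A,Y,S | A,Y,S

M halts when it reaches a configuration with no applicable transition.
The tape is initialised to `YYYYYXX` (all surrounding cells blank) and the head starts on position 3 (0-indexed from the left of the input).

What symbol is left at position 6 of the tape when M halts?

Y

A | YYY[Y]YXX   read Y → write X, move S, go to D
D | YYY[X]YXX   read X → write _, move R, go to C
C | YYY_[Y]XX   read Y → write Y, move R, go to A
A | YYY_Y[X]X   read X → write Y, move R, go to B
B | YYY_YY[X]   read X → write Y, move S, go to B
B | YYY_YY[Y]
Cell 6 holds Y when M halts.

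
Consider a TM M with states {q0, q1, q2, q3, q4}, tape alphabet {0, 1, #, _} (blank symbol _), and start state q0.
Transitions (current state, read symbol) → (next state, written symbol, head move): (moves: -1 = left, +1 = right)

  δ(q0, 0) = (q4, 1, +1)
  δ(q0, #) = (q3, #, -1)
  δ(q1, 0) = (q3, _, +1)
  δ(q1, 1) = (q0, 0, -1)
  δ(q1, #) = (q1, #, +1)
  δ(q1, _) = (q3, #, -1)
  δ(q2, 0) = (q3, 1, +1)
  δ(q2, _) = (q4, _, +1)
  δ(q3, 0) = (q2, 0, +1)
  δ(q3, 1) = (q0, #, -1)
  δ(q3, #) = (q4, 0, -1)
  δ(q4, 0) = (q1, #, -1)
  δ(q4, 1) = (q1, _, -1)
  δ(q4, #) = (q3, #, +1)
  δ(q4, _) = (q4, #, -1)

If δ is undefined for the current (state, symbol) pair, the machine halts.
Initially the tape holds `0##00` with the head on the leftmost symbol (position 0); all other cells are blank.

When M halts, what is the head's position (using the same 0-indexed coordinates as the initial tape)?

-1

state=q0 head=0 tape=_[0]##00__   (q0,0)→(q4,1,+1)
state=q4 head=1 tape=_1[#]#00__   (q4,#)→(q3,#,+1)
state=q3 head=2 tape=_1#[#]00__   (q3,#)→(q4,0,-1)
state=q4 head=1 tape=_1[#]000__   (q4,#)→(q3,#,+1)
state=q3 head=2 tape=_1#[0]00__   (q3,0)→(q2,0,+1)
state=q2 head=3 tape=_1#0[0]0__   (q2,0)→(q3,1,+1)
state=q3 head=4 tape=_1#01[0]__   (q3,0)→(q2,0,+1)
state=q2 head=5 tape=_1#010[_]_   (q2,_)→(q4,_,+1)
state=q4 head=6 tape=_1#010_[_]   (q4,_)→(q4,#,-1)
state=q4 head=5 tape=_1#010[_]#   (q4,_)→(q4,#,-1)
state=q4 head=4 tape=_1#01[0]##   (q4,0)→(q1,#,-1)
state=q1 head=3 tape=_1#0[1]###   (q1,1)→(q0,0,-1)
state=q0 head=2 tape=_1#[0]0###   (q0,0)→(q4,1,+1)
state=q4 head=3 tape=_1#1[0]###   (q4,0)→(q1,#,-1)
state=q1 head=2 tape=_1#[1]####   (q1,1)→(q0,0,-1)
state=q0 head=1 tape=_1[#]0####   (q0,#)→(q3,#,-1)
state=q3 head=0 tape=_[1]#0####   (q3,1)→(q0,#,-1)
state=q0 head=-1 tape=[_]##0####
At halt the head is at cell -1.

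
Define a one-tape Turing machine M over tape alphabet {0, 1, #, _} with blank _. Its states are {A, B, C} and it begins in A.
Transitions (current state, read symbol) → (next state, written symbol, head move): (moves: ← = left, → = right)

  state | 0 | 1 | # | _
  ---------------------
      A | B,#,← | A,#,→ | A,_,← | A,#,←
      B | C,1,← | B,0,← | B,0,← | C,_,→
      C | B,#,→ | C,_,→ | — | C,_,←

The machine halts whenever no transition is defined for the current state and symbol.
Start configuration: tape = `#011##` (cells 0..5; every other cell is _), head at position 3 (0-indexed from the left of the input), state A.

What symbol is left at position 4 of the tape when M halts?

_

state=A head=3 tape=_#01[1]##   (A,1)→(A,#,→)
state=A head=4 tape=_#01#[#]#   (A,#)→(A,_,←)
state=A head=3 tape=_#01[#]_#   (A,#)→(A,_,←)
state=A head=2 tape=_#0[1]__#   (A,1)→(A,#,→)
state=A head=3 tape=_#0#[_]_#   (A,_)→(A,#,←)
state=A head=2 tape=_#0[#]#_#   (A,#)→(A,_,←)
state=A head=1 tape=_#[0]_#_#   (A,0)→(B,#,←)
state=B head=0 tape=_[#]#_#_#   (B,#)→(B,0,←)
state=B head=-1 tape=[_]0#_#_#   (B,_)→(C,_,→)
state=C head=0 tape=_[0]#_#_#   (C,0)→(B,#,→)
state=B head=1 tape=_#[#]_#_#   (B,#)→(B,0,←)
state=B head=0 tape=_[#]0_#_#   (B,#)→(B,0,←)
state=B head=-1 tape=[_]00_#_#   (B,_)→(C,_,→)
state=C head=0 tape=_[0]0_#_#   (C,0)→(B,#,→)
state=B head=1 tape=_#[0]_#_#   (B,0)→(C,1,←)
state=C head=0 tape=_[#]1_#_#
Cell 4 holds _ when M halts.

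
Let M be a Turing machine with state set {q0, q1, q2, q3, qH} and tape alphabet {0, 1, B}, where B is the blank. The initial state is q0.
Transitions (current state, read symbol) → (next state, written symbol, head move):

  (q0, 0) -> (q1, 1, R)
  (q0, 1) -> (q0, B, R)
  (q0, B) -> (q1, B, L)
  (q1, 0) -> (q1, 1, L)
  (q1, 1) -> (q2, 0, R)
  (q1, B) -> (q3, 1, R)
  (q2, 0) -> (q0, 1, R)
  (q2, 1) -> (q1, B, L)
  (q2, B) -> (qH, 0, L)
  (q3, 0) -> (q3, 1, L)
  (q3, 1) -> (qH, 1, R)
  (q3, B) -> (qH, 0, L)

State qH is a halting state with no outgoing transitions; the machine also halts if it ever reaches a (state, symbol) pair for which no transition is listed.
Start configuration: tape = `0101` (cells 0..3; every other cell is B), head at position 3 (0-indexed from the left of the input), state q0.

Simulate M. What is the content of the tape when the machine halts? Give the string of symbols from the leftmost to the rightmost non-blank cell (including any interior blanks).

q0 | 010[1]B   read 1 → write B, move R, go to q0
q0 | 010B[B]   read B → write B, move L, go to q1
q1 | 010[B]B   read B → write 1, move R, go to q3
q3 | 0101[B]   read B → write 0, move L, go to qH
qH | 010[1]0
The non-blank tape span at halt is 01010.

01010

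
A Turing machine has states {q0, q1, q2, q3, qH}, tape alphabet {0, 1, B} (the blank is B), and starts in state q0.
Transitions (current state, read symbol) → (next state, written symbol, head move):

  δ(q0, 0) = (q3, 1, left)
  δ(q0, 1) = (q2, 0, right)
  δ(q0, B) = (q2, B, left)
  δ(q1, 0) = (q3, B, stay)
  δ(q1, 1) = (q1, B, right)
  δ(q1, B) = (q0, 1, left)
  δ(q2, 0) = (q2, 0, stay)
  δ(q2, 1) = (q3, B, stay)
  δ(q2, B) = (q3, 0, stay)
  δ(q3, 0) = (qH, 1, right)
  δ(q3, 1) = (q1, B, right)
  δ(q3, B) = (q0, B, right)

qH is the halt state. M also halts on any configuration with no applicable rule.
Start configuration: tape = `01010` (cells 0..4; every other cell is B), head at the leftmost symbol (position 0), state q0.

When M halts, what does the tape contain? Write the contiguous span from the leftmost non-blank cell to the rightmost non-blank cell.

q0 | B[0]1010BB   read 0 → write 1, move left, go to q3
q3 | [B]11010BB   read B → write B, move right, go to q0
q0 | B[1]1010BB   read 1 → write 0, move right, go to q2
q2 | B0[1]010BB   read 1 → write B, move stay, go to q3
q3 | B0[B]010BB   read B → write B, move right, go to q0
q0 | B0B[0]10BB   read 0 → write 1, move left, go to q3
q3 | B0[B]110BB   read B → write B, move right, go to q0
q0 | B0B[1]10BB   read 1 → write 0, move right, go to q2
q2 | B0B0[1]0BB   read 1 → write B, move stay, go to q3
q3 | B0B0[B]0BB   read B → write B, move right, go to q0
q0 | B0B0B[0]BB   read 0 → write 1, move left, go to q3
q3 | B0B0[B]1BB   read B → write B, move right, go to q0
q0 | B0B0B[1]BB   read 1 → write 0, move right, go to q2
q2 | B0B0B0[B]B   read B → write 0, move stay, go to q3
q3 | B0B0B0[0]B   read 0 → write 1, move right, go to qH
qH | B0B0B01[B]
The non-blank tape span at halt is 0B0B01.

0B0B01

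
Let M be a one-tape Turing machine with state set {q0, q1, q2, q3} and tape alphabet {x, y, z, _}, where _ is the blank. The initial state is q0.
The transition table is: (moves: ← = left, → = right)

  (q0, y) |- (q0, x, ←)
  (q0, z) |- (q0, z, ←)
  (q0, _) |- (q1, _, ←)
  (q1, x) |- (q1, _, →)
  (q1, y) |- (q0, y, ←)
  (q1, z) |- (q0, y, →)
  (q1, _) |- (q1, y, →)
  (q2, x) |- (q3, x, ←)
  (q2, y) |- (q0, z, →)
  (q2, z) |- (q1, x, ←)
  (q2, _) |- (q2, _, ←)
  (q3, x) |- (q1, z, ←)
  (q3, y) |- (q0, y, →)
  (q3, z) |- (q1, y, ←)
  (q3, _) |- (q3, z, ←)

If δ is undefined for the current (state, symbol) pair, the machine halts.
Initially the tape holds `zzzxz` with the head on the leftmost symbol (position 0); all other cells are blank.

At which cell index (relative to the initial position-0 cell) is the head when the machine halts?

q0 | ____[z]zzxz   read z → write z, move ←, go to q0
q0 | ___[_]zzzxz   read _ → write _, move ←, go to q1
q1 | __[_]_zzzxz   read _ → write y, move →, go to q1
q1 | __y[_]zzzxz   read _ → write y, move →, go to q1
q1 | __yy[z]zzxz   read z → write y, move →, go to q0
q0 | __yyy[z]zxz   read z → write z, move ←, go to q0
q0 | __yy[y]zzxz   read y → write x, move ←, go to q0
q0 | __y[y]xzzxz   read y → write x, move ←, go to q0
q0 | __[y]xxzzxz   read y → write x, move ←, go to q0
q0 | _[_]xxxzzxz   read _ → write _, move ←, go to q1
q1 | [_]_xxxzzxz   read _ → write y, move →, go to q1
q1 | y[_]xxxzzxz   read _ → write y, move →, go to q1
q1 | yy[x]xxzzxz   read x → write _, move →, go to q1
q1 | yy_[x]xzzxz   read x → write _, move →, go to q1
q1 | yy__[x]zzxz   read x → write _, move →, go to q1
q1 | yy___[z]zxz   read z → write y, move →, go to q0
q0 | yy___y[z]xz   read z → write z, move ←, go to q0
q0 | yy___[y]zxz   read y → write x, move ←, go to q0
q0 | yy__[_]xzxz   read _ → write _, move ←, go to q1
q1 | yy_[_]_xzxz   read _ → write y, move →, go to q1
q1 | yy_y[_]xzxz   read _ → write y, move →, go to q1
q1 | yy_yy[x]zxz   read x → write _, move →, go to q1
q1 | yy_yy_[z]xz   read z → write y, move →, go to q0
q0 | yy_yy_y[x]z
At halt the head is at cell 3.

3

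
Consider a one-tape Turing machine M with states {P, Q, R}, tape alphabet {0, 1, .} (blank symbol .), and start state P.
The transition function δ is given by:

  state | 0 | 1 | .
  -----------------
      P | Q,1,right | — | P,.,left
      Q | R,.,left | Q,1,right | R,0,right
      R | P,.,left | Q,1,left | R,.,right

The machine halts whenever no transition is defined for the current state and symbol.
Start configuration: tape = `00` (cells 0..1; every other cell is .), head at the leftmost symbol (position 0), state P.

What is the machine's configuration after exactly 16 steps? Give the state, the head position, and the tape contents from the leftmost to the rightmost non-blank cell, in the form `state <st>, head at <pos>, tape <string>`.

state R, head at 0, tape 01

state=P head=0 tape=..[0]0   (P,0)→(Q,1,right)
state=Q head=1 tape=..1[0]   (Q,0)→(R,.,left)
state=R head=0 tape=..[1].   (R,1)→(Q,1,left)
state=Q head=-1 tape=.[.]1.   (Q,.)→(R,0,right)
state=R head=0 tape=.0[1].   (R,1)→(Q,1,left)
state=Q head=-1 tape=.[0]1.   (Q,0)→(R,.,left)
state=R head=-2 tape=[.].1.   (R,.)→(R,.,right)
state=R head=-1 tape=.[.]1.   (R,.)→(R,.,right)
state=R head=0 tape=..[1].   (R,1)→(Q,1,left)
state=Q head=-1 tape=.[.]1.   (Q,.)→(R,0,right)
state=R head=0 tape=.0[1].   (R,1)→(Q,1,left)
state=Q head=-1 tape=.[0]1.   (Q,0)→(R,.,left)
state=R head=-2 tape=[.].1.   (R,.)→(R,.,right)
state=R head=-1 tape=.[.]1.   (R,.)→(R,.,right)
state=R head=0 tape=..[1].   (R,1)→(Q,1,left)
state=Q head=-1 tape=.[.]1.   (Q,.)→(R,0,right)
state=R head=0 tape=.0[1].
After 16 steps: state R, head at 0, tape 01.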